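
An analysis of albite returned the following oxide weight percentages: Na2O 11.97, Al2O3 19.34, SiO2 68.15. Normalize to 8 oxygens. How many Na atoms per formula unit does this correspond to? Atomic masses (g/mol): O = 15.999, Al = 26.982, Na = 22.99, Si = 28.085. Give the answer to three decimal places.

Na2O: 11.97/61.979 = 0.19313 mol → 0.38626 mol Na, 0.19313 mol O.
Al2O3: 19.34/101.961 = 0.18968 mol → 0.37936 mol Al, 0.56904 mol O.
SiO2: 68.15/60.083 = 1.13426 mol → 1.13426 mol Si, 2.26852 mol O.
Total oxygen = 3.03069 mol. Normalization factor = 8/3.03069 = 2.63966.
Na per 8 O = 0.38626 × 2.63966 = 1.020.

1.020 Na apfu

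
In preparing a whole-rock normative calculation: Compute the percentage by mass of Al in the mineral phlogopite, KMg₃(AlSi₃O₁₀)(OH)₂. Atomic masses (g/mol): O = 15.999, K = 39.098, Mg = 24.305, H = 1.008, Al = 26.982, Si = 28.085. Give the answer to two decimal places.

Formula mass = 1×39.098 + 3×24.305 + 1×26.982 + 3×28.085 + 12×15.999 + 2×1.008 = 417.254 g/mol, of which 26.982 g is Al.
So Al makes up 26.982/417.254 = 0.0647 of the mass, i.e. 6.47%.

6.47 weight percent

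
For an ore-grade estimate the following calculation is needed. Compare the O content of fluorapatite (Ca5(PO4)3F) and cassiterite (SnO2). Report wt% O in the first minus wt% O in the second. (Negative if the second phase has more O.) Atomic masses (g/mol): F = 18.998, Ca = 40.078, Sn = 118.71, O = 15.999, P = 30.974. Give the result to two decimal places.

16.84 percentage points

First mineral: 191.988 g O in 504.298 g formula = 38.07 wt% O.
Second mineral: 31.998 g O in 150.708 g formula = 21.23 wt% O.
38.07% − 21.23% gives a difference of 16.84 percentage points.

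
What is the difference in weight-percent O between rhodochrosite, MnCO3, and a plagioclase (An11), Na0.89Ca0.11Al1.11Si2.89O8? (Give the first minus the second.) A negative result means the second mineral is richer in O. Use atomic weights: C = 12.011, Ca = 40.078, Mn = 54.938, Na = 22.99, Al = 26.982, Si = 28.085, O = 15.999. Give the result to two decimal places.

First mineral: 47.997 g O in 114.946 g formula = 41.76 wt% O.
Second mineral: 127.992 g O in 263.977 g formula = 48.49 wt% O.
41.76% − 48.49% gives a difference of -6.73 percentage points.

-6.73 percentage points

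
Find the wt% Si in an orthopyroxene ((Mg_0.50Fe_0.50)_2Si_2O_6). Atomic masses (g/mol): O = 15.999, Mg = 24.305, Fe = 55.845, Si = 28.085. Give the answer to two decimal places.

24.18 mass %

Molar mass of (Mg_0.50Fe_0.50)_2Si_2O_6: 1*24.305 + 1*55.845 + 2*28.085 + 6*15.999 = 232.314 g/mol.
Mass of Si per formula unit: 2 × 28.085 = 56.170 g.
Weight fraction Si = 56.170 / 232.314 = 0.2418.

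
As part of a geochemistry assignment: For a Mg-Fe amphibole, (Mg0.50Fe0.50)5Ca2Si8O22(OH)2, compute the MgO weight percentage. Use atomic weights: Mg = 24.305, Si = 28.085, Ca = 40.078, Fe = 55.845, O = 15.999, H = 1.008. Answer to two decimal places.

11.31 wt%

Molar mass of (Mg0.50Fe0.50)5Ca2Si8O22(OH)2 = 2.50*24.305 + 2.50*55.845 + 2*40.078 + 8*28.085 + 24*15.999 + 2*1.008 = 891.203 g/mol.
Each formula unit contains 2.50 Mg, equivalent to 2.50/1 = 2.5000 mol MgO.
M(MgO) = 1×24.305 + 1×15.999 = 40.304 g/mol.
Mass of MgO per formula unit = 2.5000 × 40.304 = 100.760 g.
MgO wt% = 100.760 / 891.203 × 100 = 11.31%.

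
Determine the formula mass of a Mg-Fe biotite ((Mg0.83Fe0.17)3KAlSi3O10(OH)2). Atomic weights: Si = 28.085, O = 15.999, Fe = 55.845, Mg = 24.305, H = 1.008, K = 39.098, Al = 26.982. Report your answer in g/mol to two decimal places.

The formula mass is the sum 2.49(24.305) + 0.51(55.845) + 1(39.098) + 1(26.982) + 3(28.085) + 12(15.999) + 2(1.008).

433.34 g/mol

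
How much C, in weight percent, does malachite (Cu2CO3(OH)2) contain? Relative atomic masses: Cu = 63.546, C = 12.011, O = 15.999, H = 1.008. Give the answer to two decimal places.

5.43 weight percent

M(Cu2CO3(OH)2) = 221.114 g/mol.
C contributes 1 × 12.011 = 12.011 g per mole.
12.011/221.114 = 0.0543 → 5.43%.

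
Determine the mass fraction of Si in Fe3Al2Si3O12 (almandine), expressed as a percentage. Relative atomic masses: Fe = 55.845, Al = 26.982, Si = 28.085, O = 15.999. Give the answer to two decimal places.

Formula mass = 3*55.845 + 2*26.982 + 3*28.085 + 12*15.999 = 497.742 g/mol, of which 84.255 g is Si.
So Si makes up 84.255/497.742 = 0.1693 of the mass, i.e. 16.93%.

16.93 mass %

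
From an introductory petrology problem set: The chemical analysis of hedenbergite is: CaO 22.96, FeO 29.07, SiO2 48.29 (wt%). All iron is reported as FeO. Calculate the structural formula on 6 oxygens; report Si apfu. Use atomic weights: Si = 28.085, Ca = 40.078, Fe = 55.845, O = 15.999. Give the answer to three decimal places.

1.991 Si apfu

CaO (M=56.077): mol = 0.40944; Ca = 0.40944, O = 0.40944.
FeO (M=71.844): mol = 0.40463; Fe = 0.40463, O = 0.40463.
SiO2 (M=60.083): mol = 0.80372; Si = 0.80372, O = 1.60744.
ΣO = 2.42151; factor = 6/ΣO = 2.47779.
Si apfu = 0.80372 × 2.47779 = 1.991.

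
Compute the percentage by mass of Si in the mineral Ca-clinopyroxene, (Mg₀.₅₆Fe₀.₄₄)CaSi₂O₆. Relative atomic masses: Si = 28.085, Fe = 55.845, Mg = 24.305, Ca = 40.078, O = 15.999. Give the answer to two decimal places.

24.38 mass %

Formula mass = 0.56*24.305 + 0.44*55.845 + 1*40.078 + 2*28.085 + 6*15.999 = 230.425 g/mol, of which 56.170 g is Si.
So Si makes up 56.170/230.425 = 0.2438 of the mass, i.e. 24.38%.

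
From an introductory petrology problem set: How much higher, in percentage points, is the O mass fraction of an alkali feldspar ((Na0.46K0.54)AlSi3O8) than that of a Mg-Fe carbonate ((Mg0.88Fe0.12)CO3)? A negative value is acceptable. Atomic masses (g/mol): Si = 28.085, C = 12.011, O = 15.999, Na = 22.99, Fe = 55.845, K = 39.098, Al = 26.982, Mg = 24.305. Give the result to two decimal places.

-7.24 percentage points

O in (Na0.46K0.54)AlSi3O8: molar mass 270.917 g/mol; 8×15.999 = 127.992 g → 47.24 wt%.
O in (Mg0.88Fe0.12)CO3: molar mass 88.098 g/mol; 3×15.999 = 47.997 g → 54.48 wt%.
Difference = 47.24 − 54.48 = -7.24 percentage points.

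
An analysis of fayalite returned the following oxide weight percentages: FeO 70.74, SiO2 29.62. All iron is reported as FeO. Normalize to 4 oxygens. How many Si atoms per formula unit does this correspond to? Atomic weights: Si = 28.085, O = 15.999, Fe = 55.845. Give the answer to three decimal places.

FeO: 70.74/71.844 = 0.98463 mol → 0.98463 mol Fe, 0.98463 mol O.
SiO2: 29.62/60.083 = 0.49298 mol → 0.49298 mol Si, 0.98596 mol O.
Total oxygen = 1.97059 mol. Normalization factor = 4/1.97059 = 2.02985.
Si per 4 O = 0.49298 × 2.02985 = 1.001.

1.001 Si apfu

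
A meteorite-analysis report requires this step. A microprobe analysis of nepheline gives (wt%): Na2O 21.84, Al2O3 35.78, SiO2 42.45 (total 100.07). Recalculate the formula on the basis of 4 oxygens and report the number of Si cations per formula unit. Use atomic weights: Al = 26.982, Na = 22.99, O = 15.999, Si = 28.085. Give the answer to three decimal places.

1.003 Si apfu

Na2O (M=61.979): mol = 0.35238; Na = 0.70476, O = 0.35238.
Al2O3 (M=101.961): mol = 0.35092; Al = 0.70184, O = 1.05276.
SiO2 (M=60.083): mol = 0.70652; Si = 0.70652, O = 1.41304.
ΣO = 2.81818; factor = 4/ΣO = 1.41936.
Si apfu = 0.70652 × 1.41936 = 1.003.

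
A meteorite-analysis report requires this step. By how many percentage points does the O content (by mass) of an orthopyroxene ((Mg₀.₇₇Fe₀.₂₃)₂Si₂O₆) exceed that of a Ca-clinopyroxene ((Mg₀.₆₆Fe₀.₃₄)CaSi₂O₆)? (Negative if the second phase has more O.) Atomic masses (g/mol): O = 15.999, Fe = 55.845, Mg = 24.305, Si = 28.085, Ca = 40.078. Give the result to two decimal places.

2.35 percentage points

First mineral: 95.994 g O in 215.282 g formula = 44.59 wt% O.
Second mineral: 95.994 g O in 227.271 g formula = 42.24 wt% O.
44.59% − 42.24% gives a difference of 2.35 percentage points.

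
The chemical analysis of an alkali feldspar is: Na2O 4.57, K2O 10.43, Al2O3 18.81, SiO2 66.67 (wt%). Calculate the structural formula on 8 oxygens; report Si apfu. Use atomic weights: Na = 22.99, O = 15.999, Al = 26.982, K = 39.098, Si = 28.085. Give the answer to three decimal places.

4.57 wt% Na2O ÷ 61.979 g/mol = 0.07373 mol, giving 0.14746 Na and 0.07373 O.
10.43 wt% K2O ÷ 94.195 g/mol = 0.11073 mol, giving 0.22146 K and 0.11073 O.
18.81 wt% Al2O3 ÷ 101.961 g/mol = 0.18448 mol, giving 0.36896 Al and 0.55344 O.
66.67 wt% SiO2 ÷ 60.083 g/mol = 1.10963 mol, giving 1.10963 Si and 2.21926 O.
Oxygen sums to 2.95716; scaling by 8/2.95716 = 2.70530 puts the formula on 8 O.
Si: 1.10963 × 2.70530 = 3.002 atoms per formula unit.

3.002 Si apfu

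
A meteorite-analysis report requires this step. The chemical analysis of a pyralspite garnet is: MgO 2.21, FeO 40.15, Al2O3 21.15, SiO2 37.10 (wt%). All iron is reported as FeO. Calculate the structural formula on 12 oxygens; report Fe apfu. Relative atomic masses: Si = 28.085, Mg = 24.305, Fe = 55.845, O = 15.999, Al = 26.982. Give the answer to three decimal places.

2.714 Fe apfu

MgO (M=40.304): mol = 0.05483; Mg = 0.05483, O = 0.05483.
FeO (M=71.844): mol = 0.55885; Fe = 0.55885, O = 0.55885.
Al2O3 (M=101.961): mol = 0.20743; Al = 0.41486, O = 0.62229.
SiO2 (M=60.083): mol = 0.61748; Si = 0.61748, O = 1.23496.
ΣO = 2.47093; factor = 12/ΣO = 4.85647.
Fe apfu = 0.55885 × 4.85647 = 2.714.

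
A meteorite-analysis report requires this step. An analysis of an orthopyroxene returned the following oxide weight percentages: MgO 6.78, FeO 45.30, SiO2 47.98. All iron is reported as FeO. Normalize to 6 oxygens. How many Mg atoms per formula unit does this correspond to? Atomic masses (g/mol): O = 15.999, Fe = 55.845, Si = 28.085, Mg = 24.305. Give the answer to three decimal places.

0.421 Mg apfu

MgO: 6.78/40.304 = 0.16822 mol → 0.16822 mol Mg, 0.16822 mol O.
FeO: 45.30/71.844 = 0.63053 mol → 0.63053 mol Fe, 0.63053 mol O.
SiO2: 47.98/60.083 = 0.79856 mol → 0.79856 mol Si, 1.59712 mol O.
Total oxygen = 2.39587 mol. Normalization factor = 6/2.39587 = 2.50431.
Mg per 6 O = 0.16822 × 2.50431 = 0.421.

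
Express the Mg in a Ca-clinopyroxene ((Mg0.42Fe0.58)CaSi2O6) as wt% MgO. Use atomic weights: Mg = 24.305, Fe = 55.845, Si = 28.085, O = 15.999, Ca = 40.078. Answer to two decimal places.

Molar mass of (Mg0.42Fe0.58)CaSi2O6 = 0.42·24.305 + 0.58·55.845 + 1·40.078 + 2·28.085 + 6·15.999 = 234.840 g/mol.
Each formula unit contains 0.42 Mg, equivalent to 0.42/1 = 0.4200 mol MgO.
M(MgO) = 1×24.305 + 1×15.999 = 40.304 g/mol.
Mass of MgO per formula unit = 0.4200 × 40.304 = 16.928 g.
MgO wt% = 16.928 / 234.840 × 100 = 7.21%.

7.21 wt%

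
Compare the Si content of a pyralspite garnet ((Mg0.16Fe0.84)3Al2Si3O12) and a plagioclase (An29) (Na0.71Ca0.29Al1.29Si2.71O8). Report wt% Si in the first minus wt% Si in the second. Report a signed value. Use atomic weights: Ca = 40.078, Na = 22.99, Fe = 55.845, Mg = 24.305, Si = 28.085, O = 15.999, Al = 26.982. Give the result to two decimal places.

First mineral: 84.255 g Si in 482.603 g formula = 17.46 wt% Si.
Second mineral: 76.110 g Si in 266.855 g formula = 28.52 wt% Si.
17.46% − 28.52% gives a difference of -11.06 percentage points.

-11.06 percentage points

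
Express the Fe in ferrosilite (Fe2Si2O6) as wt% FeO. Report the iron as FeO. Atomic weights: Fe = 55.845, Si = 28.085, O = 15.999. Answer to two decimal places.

54.46 wt%

Molar mass of Fe2Si2O6 = 2·55.845 + 2·28.085 + 6·15.999 = 263.854 g/mol.
Each formula unit contains 2 Fe, equivalent to 2/1 = 2.0000 mol FeO.
M(FeO) = 1×55.845 + 1×15.999 = 71.844 g/mol.
Mass of FeO per formula unit = 2.0000 × 71.844 = 143.688 g.
FeO wt% = 143.688 / 263.854 × 100 = 54.46%.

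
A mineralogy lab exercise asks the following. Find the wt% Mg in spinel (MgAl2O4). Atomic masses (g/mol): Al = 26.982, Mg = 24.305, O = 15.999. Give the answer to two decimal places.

17.08 weight percent

Formula mass = 1×24.305 + 2×26.982 + 4×15.999 = 142.265 g/mol, of which 24.305 g is Mg.
So Mg makes up 24.305/142.265 = 0.1708 of the mass, i.e. 17.08%.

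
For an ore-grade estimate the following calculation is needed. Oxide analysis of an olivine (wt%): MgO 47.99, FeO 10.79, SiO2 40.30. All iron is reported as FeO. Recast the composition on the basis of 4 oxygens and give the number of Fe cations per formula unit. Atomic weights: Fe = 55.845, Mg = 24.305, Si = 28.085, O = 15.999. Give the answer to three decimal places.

MgO (M=40.304): mol = 1.19070; Mg = 1.19070, O = 1.19070.
FeO (M=71.844): mol = 0.15019; Fe = 0.15019, O = 0.15019.
SiO2 (M=60.083): mol = 0.67074; Si = 0.67074, O = 1.34148.
ΣO = 2.68237; factor = 4/ΣO = 1.49122.
Fe apfu = 0.15019 × 1.49122 = 0.224.

0.224 Fe apfu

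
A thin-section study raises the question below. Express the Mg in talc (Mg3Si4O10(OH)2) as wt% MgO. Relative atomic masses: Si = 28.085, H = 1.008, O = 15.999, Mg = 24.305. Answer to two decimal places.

Formula mass = 379.259 g/mol.
3 Mg → 3.0000 mol MgO per formula unit; M(MgO) = 40.304, so MgO mass = 120.912 g.
120.912/379.259 × 100 = 31.88 wt%.

31.88 wt%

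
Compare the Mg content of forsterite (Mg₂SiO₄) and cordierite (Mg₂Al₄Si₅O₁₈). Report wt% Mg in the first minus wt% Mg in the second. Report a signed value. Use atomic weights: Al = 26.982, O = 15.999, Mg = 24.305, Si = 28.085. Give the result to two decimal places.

26.24 percentage points

First mineral: 48.610 g Mg in 140.691 g formula = 34.55 wt% Mg.
Second mineral: 48.610 g Mg in 584.945 g formula = 8.31 wt% Mg.
34.55% − 8.31% gives a difference of 26.24 percentage points.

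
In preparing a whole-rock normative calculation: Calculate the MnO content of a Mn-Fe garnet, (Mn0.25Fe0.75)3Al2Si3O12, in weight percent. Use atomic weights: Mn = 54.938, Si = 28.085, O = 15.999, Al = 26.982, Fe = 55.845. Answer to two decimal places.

Formula mass = 497.062 g/mol.
0.75 Mn → 0.7500 mol MnO per formula unit; M(MnO) = 70.937, so MnO mass = 53.203 g.
53.203/497.062 × 100 = 10.70 wt%.

10.70 wt%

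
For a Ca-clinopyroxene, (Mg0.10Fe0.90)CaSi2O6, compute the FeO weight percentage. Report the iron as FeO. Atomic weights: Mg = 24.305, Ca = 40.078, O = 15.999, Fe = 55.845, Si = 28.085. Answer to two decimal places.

26.40 wt%

Formula mass = 244.933 g/mol.
0.90 Fe → 0.9000 mol FeO per formula unit; M(FeO) = 71.844, so FeO mass = 64.660 g.
64.660/244.933 × 100 = 26.40 wt%.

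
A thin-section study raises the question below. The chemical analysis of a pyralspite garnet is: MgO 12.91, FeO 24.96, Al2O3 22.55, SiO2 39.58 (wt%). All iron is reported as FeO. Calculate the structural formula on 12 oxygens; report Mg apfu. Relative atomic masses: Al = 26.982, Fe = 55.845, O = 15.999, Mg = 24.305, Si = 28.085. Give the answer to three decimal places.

1.451 Mg apfu

12.91 wt% MgO ÷ 40.304 g/mol = 0.32032 mol, giving 0.32032 Mg and 0.32032 O.
24.96 wt% FeO ÷ 71.844 g/mol = 0.34742 mol, giving 0.34742 Fe and 0.34742 O.
22.55 wt% Al2O3 ÷ 101.961 g/mol = 0.22116 mol, giving 0.44232 Al and 0.66348 O.
39.58 wt% SiO2 ÷ 60.083 g/mol = 0.65876 mol, giving 0.65876 Si and 1.31752 O.
Oxygen sums to 2.64874; scaling by 12/2.64874 = 4.53046 puts the formula on 12 O.
Mg: 0.32032 × 4.53046 = 1.451 atoms per formula unit.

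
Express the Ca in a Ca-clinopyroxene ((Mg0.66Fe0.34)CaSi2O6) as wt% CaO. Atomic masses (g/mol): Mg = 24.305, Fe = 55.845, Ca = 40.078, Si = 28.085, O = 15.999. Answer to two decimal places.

M((Mg0.66Fe0.34)CaSi2O6) = 227.271 g/mol; M(CaO) = 56.077 g/mol.
Moles CaO per formula unit = 1 Ca ÷ 1 = 1.0000.
CaO fraction = (1.0000 × 56.077) / 227.271 = 56.077/227.271 = 0.2467.

24.67 wt%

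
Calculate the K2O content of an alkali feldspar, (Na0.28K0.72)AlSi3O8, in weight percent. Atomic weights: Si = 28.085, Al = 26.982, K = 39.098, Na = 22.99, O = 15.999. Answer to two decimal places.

12.38 wt%

M((Na0.28K0.72)AlSi3O8) = 273.817 g/mol; M(K2O) = 94.195 g/mol.
Moles K2O per formula unit = 0.72 K ÷ 2 = 0.3600.
K2O fraction = (0.3600 × 94.195) / 273.817 = 33.910/273.817 = 0.1238.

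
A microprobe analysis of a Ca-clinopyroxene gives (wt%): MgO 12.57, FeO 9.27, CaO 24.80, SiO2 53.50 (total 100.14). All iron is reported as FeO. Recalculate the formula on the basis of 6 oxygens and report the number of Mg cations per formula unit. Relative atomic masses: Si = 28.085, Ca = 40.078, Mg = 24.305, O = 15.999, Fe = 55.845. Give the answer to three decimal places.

MgO (M=40.304): mol = 0.31188; Mg = 0.31188, O = 0.31188.
FeO (M=71.844): mol = 0.12903; Fe = 0.12903, O = 0.12903.
CaO (M=56.077): mol = 0.44225; Ca = 0.44225, O = 0.44225.
SiO2 (M=60.083): mol = 0.89043; Si = 0.89043, O = 1.78086.
ΣO = 2.66402; factor = 6/ΣO = 2.25224.
Mg apfu = 0.31188 × 2.25224 = 0.702.

0.702 Mg apfu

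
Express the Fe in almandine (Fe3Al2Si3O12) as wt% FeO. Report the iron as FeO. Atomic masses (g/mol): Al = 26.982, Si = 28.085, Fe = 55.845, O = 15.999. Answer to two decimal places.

M(Fe3Al2Si3O12) = 497.742 g/mol; M(FeO) = 71.844 g/mol.
Moles FeO per formula unit = 3 Fe ÷ 1 = 3.0000.
FeO fraction = (3.0000 × 71.844) / 497.742 = 215.532/497.742 = 0.4330.

43.30 wt%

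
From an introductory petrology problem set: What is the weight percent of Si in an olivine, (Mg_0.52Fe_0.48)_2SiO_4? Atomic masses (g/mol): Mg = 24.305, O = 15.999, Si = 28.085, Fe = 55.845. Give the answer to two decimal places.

Formula mass = 1.04*24.305 + 0.96*55.845 + 1*28.085 + 4*15.999 = 170.969 g/mol, of which 28.085 g is Si.
So Si makes up 28.085/170.969 = 0.1643 of the mass, i.e. 16.43%.

16.43 wt%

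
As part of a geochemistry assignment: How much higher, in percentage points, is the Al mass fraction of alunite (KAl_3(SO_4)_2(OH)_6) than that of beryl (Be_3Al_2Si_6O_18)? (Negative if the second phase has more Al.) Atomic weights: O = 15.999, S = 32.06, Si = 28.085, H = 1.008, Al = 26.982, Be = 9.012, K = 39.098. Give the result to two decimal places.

9.50 percentage points

M(KAl_3(SO_4)_2(OH)_6) = 414.198 g/mol, so wt% Al = 80.946/414.198 × 100 = 19.54%.
M(Be_3Al_2Si_6O_18) = 537.492 g/mol, so wt% Al = 53.964/537.492 × 100 = 10.04%.
19.54 − 10.04 = 9.50 pp.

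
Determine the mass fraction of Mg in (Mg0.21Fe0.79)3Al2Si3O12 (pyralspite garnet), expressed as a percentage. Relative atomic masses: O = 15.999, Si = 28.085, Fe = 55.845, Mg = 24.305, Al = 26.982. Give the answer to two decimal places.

3.20 wt%

M((Mg0.21Fe0.79)3Al2Si3O12) = 477.872 g/mol.
Mg contributes 0.63 × 24.305 = 15.312 g per mole.
15.312/477.872 = 0.0320 → 3.20%.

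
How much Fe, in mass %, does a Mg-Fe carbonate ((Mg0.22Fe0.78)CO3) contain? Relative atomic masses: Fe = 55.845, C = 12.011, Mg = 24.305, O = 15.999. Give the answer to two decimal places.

39.99 mass %

Molar mass of (Mg0.22Fe0.78)CO3: 0.22·24.305 + 0.78·55.845 + 1·12.011 + 3·15.999 = 108.914 g/mol.
Mass of Fe per formula unit: 0.78 × 55.845 = 43.559 g.
Weight fraction Fe = 43.559 / 108.914 = 0.3999.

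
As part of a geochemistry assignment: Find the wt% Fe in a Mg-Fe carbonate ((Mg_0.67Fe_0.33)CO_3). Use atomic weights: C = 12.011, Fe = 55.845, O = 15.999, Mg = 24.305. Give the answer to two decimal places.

19.46 wt%

M((Mg_0.67Fe_0.33)CO_3) = 94.721 g/mol.
Fe contributes 0.33 × 55.845 = 18.429 g per mole.
18.429/94.721 = 0.1946 → 19.46%.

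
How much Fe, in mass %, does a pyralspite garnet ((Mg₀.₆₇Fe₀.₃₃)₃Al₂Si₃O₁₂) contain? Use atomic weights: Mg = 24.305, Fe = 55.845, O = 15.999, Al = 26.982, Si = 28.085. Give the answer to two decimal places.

12.73 mass %

M((Mg₀.₆₇Fe₀.₃₃)₃Al₂Si₃O₁₂) = 434.347 g/mol.
Fe contributes 0.99 × 55.845 = 55.287 g per mole.
55.287/434.347 = 0.1273 → 12.73%.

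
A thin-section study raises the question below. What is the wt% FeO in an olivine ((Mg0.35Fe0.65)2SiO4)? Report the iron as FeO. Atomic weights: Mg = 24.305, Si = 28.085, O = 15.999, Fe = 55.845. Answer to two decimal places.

51.40 wt%

M((Mg0.35Fe0.65)2SiO4) = 181.693 g/mol; M(FeO) = 71.844 g/mol.
Moles FeO per formula unit = 1.30 Fe ÷ 1 = 1.3000.
FeO fraction = (1.3000 × 71.844) / 181.693 = 93.397/181.693 = 0.5140.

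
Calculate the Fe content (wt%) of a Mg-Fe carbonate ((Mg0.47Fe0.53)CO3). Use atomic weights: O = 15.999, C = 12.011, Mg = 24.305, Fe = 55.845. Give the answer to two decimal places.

Formula mass = 0.47*24.305 + 0.53*55.845 + 1*12.011 + 3*15.999 = 101.029 g/mol, of which 29.598 g is Fe.
So Fe makes up 29.598/101.029 = 0.2930 of the mass, i.e. 29.30%.

29.30 wt%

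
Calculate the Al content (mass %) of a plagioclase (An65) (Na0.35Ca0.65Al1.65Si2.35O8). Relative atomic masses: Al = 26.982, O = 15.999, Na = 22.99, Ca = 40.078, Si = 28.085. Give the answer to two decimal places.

Formula mass = 0.35×22.99 + 0.65×40.078 + 1.65×26.982 + 2.35×28.085 + 8×15.999 = 272.609 g/mol, of which 44.520 g is Al.
So Al makes up 44.520/272.609 = 0.1633 of the mass, i.e. 16.33%.

16.33 mass %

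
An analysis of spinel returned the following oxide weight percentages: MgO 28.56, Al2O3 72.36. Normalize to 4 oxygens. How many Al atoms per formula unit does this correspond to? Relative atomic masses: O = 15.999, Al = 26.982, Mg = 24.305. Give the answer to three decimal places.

2.001 Al apfu

MgO (M=40.304): mol = 0.70861; Mg = 0.70861, O = 0.70861.
Al2O3 (M=101.961): mol = 0.70968; Al = 1.41936, O = 2.12904.
ΣO = 2.83765; factor = 4/ΣO = 1.40962.
Al apfu = 1.41936 × 1.40962 = 2.001.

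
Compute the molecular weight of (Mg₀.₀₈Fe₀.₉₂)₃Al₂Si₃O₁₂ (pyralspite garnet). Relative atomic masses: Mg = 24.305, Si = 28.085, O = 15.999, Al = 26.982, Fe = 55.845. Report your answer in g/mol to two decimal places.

The formula mass is the sum 0.24×24.305 + 2.76×55.845 + 2×26.982 + 3×28.085 + 12×15.999.

490.17 g/mol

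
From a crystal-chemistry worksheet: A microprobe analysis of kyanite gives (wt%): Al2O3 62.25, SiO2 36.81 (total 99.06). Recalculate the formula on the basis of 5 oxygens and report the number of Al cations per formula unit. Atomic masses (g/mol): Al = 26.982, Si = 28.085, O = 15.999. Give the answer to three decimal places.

1.997 Al apfu

62.25 wt% Al2O3 ÷ 101.961 g/mol = 0.61053 mol, giving 1.22106 Al and 1.83159 O.
36.81 wt% SiO2 ÷ 60.083 g/mol = 0.61265 mol, giving 0.61265 Si and 1.22530 O.
Oxygen sums to 3.05689; scaling by 5/3.05689 = 1.63565 puts the formula on 5 O.
Al: 1.22106 × 1.63565 = 1.997 atoms per formula unit.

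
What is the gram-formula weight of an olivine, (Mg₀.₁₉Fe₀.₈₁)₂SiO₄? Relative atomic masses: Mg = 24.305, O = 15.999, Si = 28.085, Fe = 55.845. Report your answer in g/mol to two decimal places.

191.79 g/mol

M = 0.38×24.305 + 1.62×55.845 + 1×28.085 + 4×15.999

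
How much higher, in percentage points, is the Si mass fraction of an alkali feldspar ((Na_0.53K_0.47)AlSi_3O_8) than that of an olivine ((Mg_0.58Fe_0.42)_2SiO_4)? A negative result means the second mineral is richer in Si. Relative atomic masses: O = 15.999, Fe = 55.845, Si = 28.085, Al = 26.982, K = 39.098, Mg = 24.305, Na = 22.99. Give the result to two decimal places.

Si in (Na_0.53K_0.47)AlSi_3O_8: molar mass 269.790 g/mol; 3×28.085 = 84.255 g → 31.23 wt%.
Si in (Mg_0.58Fe_0.42)_2SiO_4: molar mass 167.185 g/mol; 1×28.085 = 28.085 g → 16.80 wt%.
Difference = 31.23 − 16.80 = 14.43 percentage points.

14.43 percentage points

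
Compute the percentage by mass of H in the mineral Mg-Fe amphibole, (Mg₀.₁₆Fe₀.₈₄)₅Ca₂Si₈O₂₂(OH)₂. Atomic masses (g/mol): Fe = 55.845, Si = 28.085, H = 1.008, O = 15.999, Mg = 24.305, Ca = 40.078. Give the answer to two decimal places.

Formula mass = 0.80×24.305 + 4.20×55.845 + 2×40.078 + 8×28.085 + 24×15.999 + 2×1.008 = 944.821 g/mol, of which 2.016 g is H.
So H makes up 2.016/944.821 = 0.0021 of the mass, i.e. 0.21%.

0.21 weight percent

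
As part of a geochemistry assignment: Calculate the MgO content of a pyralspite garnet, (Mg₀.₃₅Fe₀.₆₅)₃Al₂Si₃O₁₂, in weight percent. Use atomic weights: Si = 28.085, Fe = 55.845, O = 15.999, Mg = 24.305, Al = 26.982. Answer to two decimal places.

M((Mg₀.₃₅Fe₀.₆₅)₃Al₂Si₃O₁₂) = 464.625 g/mol; M(MgO) = 40.304 g/mol.
Moles MgO per formula unit = 1.05 Mg ÷ 1 = 1.0500.
MgO fraction = (1.0500 × 40.304) / 464.625 = 42.319/464.625 = 0.0911.

9.11 wt%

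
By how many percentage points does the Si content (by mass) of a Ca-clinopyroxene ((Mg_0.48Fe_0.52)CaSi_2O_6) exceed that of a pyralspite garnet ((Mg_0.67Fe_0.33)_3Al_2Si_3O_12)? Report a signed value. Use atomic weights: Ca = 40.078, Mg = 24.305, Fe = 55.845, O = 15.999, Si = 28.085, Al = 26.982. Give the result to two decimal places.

First mineral: 56.170 g Si in 232.948 g formula = 24.11 wt% Si.
Second mineral: 84.255 g Si in 434.347 g formula = 19.40 wt% Si.
24.11% − 19.40% gives a difference of 4.71 percentage points.

4.71 percentage points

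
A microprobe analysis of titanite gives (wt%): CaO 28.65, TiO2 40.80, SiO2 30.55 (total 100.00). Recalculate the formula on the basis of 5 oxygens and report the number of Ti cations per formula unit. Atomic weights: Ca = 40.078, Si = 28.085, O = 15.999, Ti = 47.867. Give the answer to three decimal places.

CaO (M=56.077): mol = 0.51090; Ca = 0.51090, O = 0.51090.
TiO2 (M=79.865): mol = 0.51086; Ti = 0.51086, O = 1.02172.
SiO2 (M=60.083): mol = 0.50846; Si = 0.50846, O = 1.01692.
ΣO = 2.54954; factor = 5/ΣO = 1.96114.
Ti apfu = 0.51086 × 1.96114 = 1.002.

1.002 Ti apfu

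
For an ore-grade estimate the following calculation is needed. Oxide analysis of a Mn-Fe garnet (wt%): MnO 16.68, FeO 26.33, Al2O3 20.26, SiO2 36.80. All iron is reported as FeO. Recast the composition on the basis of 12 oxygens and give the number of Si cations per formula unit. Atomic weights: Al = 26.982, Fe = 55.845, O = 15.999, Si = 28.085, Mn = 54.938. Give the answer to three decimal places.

3.034 Si apfu

16.68 wt% MnO ÷ 70.937 g/mol = 0.23514 mol, giving 0.23514 Mn and 0.23514 O.
26.33 wt% FeO ÷ 71.844 g/mol = 0.36649 mol, giving 0.36649 Fe and 0.36649 O.
20.26 wt% Al2O3 ÷ 101.961 g/mol = 0.19870 mol, giving 0.39740 Al and 0.59610 O.
36.80 wt% SiO2 ÷ 60.083 g/mol = 0.61249 mol, giving 0.61249 Si and 1.22498 O.
Oxygen sums to 2.42271; scaling by 12/2.42271 = 4.95313 puts the formula on 12 O.
Si: 0.61249 × 4.95313 = 3.034 atoms per formula unit.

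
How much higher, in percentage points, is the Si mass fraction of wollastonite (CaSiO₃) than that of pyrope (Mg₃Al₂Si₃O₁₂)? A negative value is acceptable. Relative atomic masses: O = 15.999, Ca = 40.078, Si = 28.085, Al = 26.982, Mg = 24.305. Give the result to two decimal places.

3.28 percentage points

Si in CaSiO₃: molar mass 116.160 g/mol; 1×28.085 = 28.085 g → 24.18 wt%.
Si in Mg₃Al₂Si₃O₁₂: molar mass 403.122 g/mol; 3×28.085 = 84.255 g → 20.90 wt%.
Difference = 24.18 − 20.90 = 3.28 percentage points.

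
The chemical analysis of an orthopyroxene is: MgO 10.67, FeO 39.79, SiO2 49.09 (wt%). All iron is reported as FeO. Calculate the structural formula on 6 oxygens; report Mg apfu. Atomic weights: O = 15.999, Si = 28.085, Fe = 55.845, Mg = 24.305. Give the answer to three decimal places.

10.67 wt% MgO ÷ 40.304 g/mol = 0.26474 mol, giving 0.26474 Mg and 0.26474 O.
39.79 wt% FeO ÷ 71.844 g/mol = 0.55384 mol, giving 0.55384 Fe and 0.55384 O.
49.09 wt% SiO2 ÷ 60.083 g/mol = 0.81704 mol, giving 0.81704 Si and 1.63408 O.
Oxygen sums to 2.45266; scaling by 6/2.45266 = 2.44632 puts the formula on 6 O.
Mg: 0.26474 × 2.44632 = 0.648 atoms per formula unit.

0.648 Mg apfu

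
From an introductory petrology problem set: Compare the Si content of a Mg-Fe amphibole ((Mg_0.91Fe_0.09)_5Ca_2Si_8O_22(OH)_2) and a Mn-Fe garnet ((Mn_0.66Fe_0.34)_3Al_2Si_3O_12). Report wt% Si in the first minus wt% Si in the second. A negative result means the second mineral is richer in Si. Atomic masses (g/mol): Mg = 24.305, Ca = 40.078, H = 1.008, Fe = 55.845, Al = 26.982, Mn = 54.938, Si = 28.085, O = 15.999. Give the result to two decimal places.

Si in (Mg_0.91Fe_0.09)_5Ca_2Si_8O_22(OH)_2: molar mass 826.546 g/mol; 8×28.085 = 224.680 g → 27.18 wt%.
Si in (Mn_0.66Fe_0.34)_3Al_2Si_3O_12: molar mass 495.946 g/mol; 3×28.085 = 84.255 g → 16.99 wt%.
Difference = 27.18 − 16.99 = 10.19 percentage points.

10.19 percentage points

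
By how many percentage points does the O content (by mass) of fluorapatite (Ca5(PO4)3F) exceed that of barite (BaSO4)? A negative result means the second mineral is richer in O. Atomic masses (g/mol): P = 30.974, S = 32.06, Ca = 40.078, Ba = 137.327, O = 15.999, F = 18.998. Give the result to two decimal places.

10.65 percentage points

M(Ca5(PO4)3F) = 504.298 g/mol, so wt% O = 191.988/504.298 × 100 = 38.07%.
M(BaSO4) = 233.383 g/mol, so wt% O = 63.996/233.383 × 100 = 27.42%.
38.07 − 27.42 = 10.65 pp.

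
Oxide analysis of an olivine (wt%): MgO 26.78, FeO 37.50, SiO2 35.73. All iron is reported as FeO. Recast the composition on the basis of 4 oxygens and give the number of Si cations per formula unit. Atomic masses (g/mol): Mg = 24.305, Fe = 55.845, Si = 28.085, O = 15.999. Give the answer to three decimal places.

26.78 wt% MgO ÷ 40.304 g/mol = 0.66445 mol, giving 0.66445 Mg and 0.66445 O.
37.50 wt% FeO ÷ 71.844 g/mol = 0.52196 mol, giving 0.52196 Fe and 0.52196 O.
35.73 wt% SiO2 ÷ 60.083 g/mol = 0.59468 mol, giving 0.59468 Si and 1.18936 O.
Oxygen sums to 2.37577; scaling by 4/2.37577 = 1.68366 puts the formula on 4 O.
Si: 0.59468 × 1.68366 = 1.001 atoms per formula unit.

1.001 Si apfu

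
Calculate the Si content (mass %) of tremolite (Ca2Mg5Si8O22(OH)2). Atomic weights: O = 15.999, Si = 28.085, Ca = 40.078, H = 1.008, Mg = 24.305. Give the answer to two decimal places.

Molar mass of Ca2Mg5Si8O22(OH)2: 2·40.078 + 5·24.305 + 8·28.085 + 24·15.999 + 2·1.008 = 812.353 g/mol.
Mass of Si per formula unit: 8 × 28.085 = 224.680 g.
Weight fraction Si = 224.680 / 812.353 = 0.2766.

27.66 mass %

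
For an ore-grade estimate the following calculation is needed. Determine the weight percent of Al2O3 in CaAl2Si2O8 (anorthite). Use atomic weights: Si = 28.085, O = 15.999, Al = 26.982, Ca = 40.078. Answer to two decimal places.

Formula mass = 278.204 g/mol.
2 Al → 1.0000 mol Al2O3 per formula unit; M(Al2O3) = 101.961, so Al2O3 mass = 101.961 g.
101.961/278.204 × 100 = 36.65 wt%.

36.65 wt%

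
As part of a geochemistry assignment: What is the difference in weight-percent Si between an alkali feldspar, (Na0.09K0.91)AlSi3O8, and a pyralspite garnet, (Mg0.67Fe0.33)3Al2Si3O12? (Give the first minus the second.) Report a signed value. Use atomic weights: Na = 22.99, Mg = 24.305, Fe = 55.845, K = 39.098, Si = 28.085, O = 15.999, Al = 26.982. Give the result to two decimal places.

First mineral: 84.255 g Si in 276.877 g formula = 30.43 wt% Si.
Second mineral: 84.255 g Si in 434.347 g formula = 19.40 wt% Si.
30.43% − 19.40% gives a difference of 11.03 percentage points.

11.03 percentage points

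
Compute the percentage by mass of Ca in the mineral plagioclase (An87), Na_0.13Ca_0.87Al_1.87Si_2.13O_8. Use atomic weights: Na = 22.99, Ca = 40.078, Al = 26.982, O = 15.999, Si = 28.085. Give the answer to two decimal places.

M(Na_0.13Ca_0.87Al_1.87Si_2.13O_8) = 276.126 g/mol.
Ca contributes 0.87 × 40.078 = 34.868 g per mole.
34.868/276.126 = 0.1263 → 12.63%.

12.63 weight percent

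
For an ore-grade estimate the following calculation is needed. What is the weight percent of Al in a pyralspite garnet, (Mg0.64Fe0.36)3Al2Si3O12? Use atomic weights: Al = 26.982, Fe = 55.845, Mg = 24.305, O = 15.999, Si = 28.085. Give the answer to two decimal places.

Formula mass = 1.92×24.305 + 1.08×55.845 + 2×26.982 + 3×28.085 + 12×15.999 = 437.185 g/mol, of which 53.964 g is Al.
So Al makes up 53.964/437.185 = 0.1234 of the mass, i.e. 12.34%.

12.34 wt%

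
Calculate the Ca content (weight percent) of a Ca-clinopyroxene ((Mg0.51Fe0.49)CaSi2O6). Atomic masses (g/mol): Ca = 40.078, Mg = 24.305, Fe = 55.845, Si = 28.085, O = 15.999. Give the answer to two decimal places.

17.27 weight percent

M((Mg0.51Fe0.49)CaSi2O6) = 232.002 g/mol.
Ca contributes 1 × 40.078 = 40.078 g per mole.
40.078/232.002 = 0.1727 → 17.27%.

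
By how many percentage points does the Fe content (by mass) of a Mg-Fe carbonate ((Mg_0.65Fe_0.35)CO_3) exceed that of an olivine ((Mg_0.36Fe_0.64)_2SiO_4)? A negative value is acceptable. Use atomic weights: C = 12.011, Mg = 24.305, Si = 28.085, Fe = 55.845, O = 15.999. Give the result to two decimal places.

M((Mg_0.65Fe_0.35)CO_3) = 95.352 g/mol, so wt% Fe = 19.546/95.352 × 100 = 20.50%.
M((Mg_0.36Fe_0.64)_2SiO_4) = 181.062 g/mol, so wt% Fe = 71.482/181.062 × 100 = 39.48%.
20.50 − 39.48 = -18.98 pp.

-18.98 percentage points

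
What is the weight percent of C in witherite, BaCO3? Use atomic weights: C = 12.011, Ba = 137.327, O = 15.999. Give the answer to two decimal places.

6.09 mass %

Formula mass = 1×137.327 + 1×12.011 + 3×15.999 = 197.335 g/mol, of which 12.011 g is C.
So C makes up 12.011/197.335 = 0.0609 of the mass, i.e. 6.09%.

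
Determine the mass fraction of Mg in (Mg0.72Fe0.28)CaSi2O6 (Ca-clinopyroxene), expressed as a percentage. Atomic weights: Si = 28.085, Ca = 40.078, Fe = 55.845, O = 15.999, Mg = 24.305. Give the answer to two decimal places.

7.76 weight percent

Molar mass of (Mg0.72Fe0.28)CaSi2O6: 0.72×24.305 + 0.28×55.845 + 1×40.078 + 2×28.085 + 6×15.999 = 225.378 g/mol.
Mass of Mg per formula unit: 0.72 × 24.305 = 17.500 g.
Weight fraction Mg = 17.500 / 225.378 = 0.0776.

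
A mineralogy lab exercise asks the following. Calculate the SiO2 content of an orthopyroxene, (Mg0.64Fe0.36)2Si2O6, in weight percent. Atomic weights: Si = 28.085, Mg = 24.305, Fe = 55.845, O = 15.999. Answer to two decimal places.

53.77 wt%

M((Mg0.64Fe0.36)2Si2O6) = 223.483 g/mol; M(SiO2) = 60.083 g/mol.
Moles SiO2 per formula unit = 2 Si ÷ 1 = 2.0000.
SiO2 fraction = (2.0000 × 60.083) / 223.483 = 120.166/223.483 = 0.5377.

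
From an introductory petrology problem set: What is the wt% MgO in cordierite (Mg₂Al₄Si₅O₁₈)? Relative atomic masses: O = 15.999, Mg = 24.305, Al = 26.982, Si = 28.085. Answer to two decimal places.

13.78 wt%

Molar mass of Mg₂Al₄Si₅O₁₈ = 2×24.305 + 4×26.982 + 5×28.085 + 18×15.999 = 584.945 g/mol.
Each formula unit contains 2 Mg, equivalent to 2/1 = 2.0000 mol MgO.
M(MgO) = 1×24.305 + 1×15.999 = 40.304 g/mol.
Mass of MgO per formula unit = 2.0000 × 40.304 = 80.608 g.
MgO wt% = 80.608 / 584.945 × 100 = 13.78%.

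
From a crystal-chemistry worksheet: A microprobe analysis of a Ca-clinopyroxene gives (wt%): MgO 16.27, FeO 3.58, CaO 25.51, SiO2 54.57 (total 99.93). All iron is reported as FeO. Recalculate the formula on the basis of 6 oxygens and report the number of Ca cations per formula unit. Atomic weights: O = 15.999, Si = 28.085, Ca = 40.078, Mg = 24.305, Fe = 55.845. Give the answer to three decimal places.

1.002 Ca apfu

16.27 wt% MgO ÷ 40.304 g/mol = 0.40368 mol, giving 0.40368 Mg and 0.40368 O.
3.58 wt% FeO ÷ 71.844 g/mol = 0.04983 mol, giving 0.04983 Fe and 0.04983 O.
25.51 wt% CaO ÷ 56.077 g/mol = 0.45491 mol, giving 0.45491 Ca and 0.45491 O.
54.57 wt% SiO2 ÷ 60.083 g/mol = 0.90824 mol, giving 0.90824 Si and 1.81648 O.
Oxygen sums to 2.72490; scaling by 6/2.72490 = 2.20192 puts the formula on 6 O.
Ca: 0.45491 × 2.20192 = 1.002 atoms per formula unit.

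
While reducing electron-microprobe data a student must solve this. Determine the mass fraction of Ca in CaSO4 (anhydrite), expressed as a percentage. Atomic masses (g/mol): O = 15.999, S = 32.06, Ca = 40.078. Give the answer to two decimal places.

Molar mass of CaSO4: 1*40.078 + 1*32.06 + 4*15.999 = 136.134 g/mol.
Mass of Ca per formula unit: 1 × 40.078 = 40.078 g.
Weight fraction Ca = 40.078 / 136.134 = 0.2944.

29.44 weight percent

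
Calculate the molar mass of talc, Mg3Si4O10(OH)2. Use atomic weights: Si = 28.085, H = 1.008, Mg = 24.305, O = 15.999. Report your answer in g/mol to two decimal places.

379.26 g/mol

The formula mass is the sum 3(24.305) + 4(28.085) + 12(15.999) + 2(1.008).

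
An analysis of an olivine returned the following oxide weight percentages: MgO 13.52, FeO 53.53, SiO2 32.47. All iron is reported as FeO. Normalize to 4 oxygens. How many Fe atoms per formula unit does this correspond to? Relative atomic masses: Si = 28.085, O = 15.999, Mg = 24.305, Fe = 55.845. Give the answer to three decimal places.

MgO (M=40.304): mol = 0.33545; Mg = 0.33545, O = 0.33545.
FeO (M=71.844): mol = 0.74509; Fe = 0.74509, O = 0.74509.
SiO2 (M=60.083): mol = 0.54042; Si = 0.54042, O = 1.08084.
ΣO = 2.16138; factor = 4/ΣO = 1.85067.
Fe apfu = 0.74509 × 1.85067 = 1.379.

1.379 Fe apfu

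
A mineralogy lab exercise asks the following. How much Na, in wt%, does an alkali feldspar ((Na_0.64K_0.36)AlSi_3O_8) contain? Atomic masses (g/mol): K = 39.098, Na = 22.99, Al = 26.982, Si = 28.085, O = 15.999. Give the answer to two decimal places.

M((Na_0.64K_0.36)AlSi_3O_8) = 268.018 g/mol.
Na contributes 0.64 × 22.99 = 14.714 g per mole.
14.714/268.018 = 0.0549 → 5.49%.

5.49 wt%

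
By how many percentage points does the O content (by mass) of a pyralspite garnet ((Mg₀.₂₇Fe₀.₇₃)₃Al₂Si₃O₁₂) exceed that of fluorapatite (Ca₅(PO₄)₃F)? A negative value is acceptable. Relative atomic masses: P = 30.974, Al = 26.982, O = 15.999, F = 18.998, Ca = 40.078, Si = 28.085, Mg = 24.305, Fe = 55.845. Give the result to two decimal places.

O in (Mg₀.₂₇Fe₀.₇₃)₃Al₂Si₃O₁₂: molar mass 472.195 g/mol; 12×15.999 = 191.988 g → 40.66 wt%.
O in Ca₅(PO₄)₃F: molar mass 504.298 g/mol; 12×15.999 = 191.988 g → 38.07 wt%.
Difference = 40.66 − 38.07 = 2.59 percentage points.

2.59 percentage points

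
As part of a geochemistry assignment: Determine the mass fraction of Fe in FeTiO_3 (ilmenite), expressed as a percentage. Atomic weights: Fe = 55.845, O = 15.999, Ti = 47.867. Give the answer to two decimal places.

Molar mass of FeTiO_3: 1*55.845 + 1*47.867 + 3*15.999 = 151.709 g/mol.
Mass of Fe per formula unit: 1 × 55.845 = 55.845 g.
Weight fraction Fe = 55.845 / 151.709 = 0.3681.

36.81 weight percent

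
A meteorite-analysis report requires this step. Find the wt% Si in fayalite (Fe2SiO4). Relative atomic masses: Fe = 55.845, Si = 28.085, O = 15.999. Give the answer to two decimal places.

M(Fe2SiO4) = 203.771 g/mol.
Si contributes 1 × 28.085 = 28.085 g per mole.
28.085/203.771 = 0.1378 → 13.78%.

13.78 weight percent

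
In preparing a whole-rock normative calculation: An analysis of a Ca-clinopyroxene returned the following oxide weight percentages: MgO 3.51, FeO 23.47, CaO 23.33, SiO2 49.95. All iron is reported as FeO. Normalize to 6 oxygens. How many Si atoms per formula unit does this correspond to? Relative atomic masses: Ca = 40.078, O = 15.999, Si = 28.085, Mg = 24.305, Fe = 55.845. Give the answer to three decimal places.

2.001 Si apfu

MgO: 3.51/40.304 = 0.08709 mol → 0.08709 mol Mg, 0.08709 mol O.
FeO: 23.47/71.844 = 0.32668 mol → 0.32668 mol Fe, 0.32668 mol O.
CaO: 23.33/56.077 = 0.41604 mol → 0.41604 mol Ca, 0.41604 mol O.
SiO2: 49.95/60.083 = 0.83135 mol → 0.83135 mol Si, 1.66270 mol O.
Total oxygen = 2.49251 mol. Normalization factor = 6/2.49251 = 2.40721.
Si per 6 O = 0.83135 × 2.40721 = 2.001.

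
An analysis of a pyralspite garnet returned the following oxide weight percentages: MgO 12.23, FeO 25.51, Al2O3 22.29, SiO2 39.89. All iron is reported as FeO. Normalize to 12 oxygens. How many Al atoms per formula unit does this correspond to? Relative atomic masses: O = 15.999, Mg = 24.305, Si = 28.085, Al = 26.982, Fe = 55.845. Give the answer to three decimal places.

1.986 Al apfu

MgO (M=40.304): mol = 0.30344; Mg = 0.30344, O = 0.30344.
FeO (M=71.844): mol = 0.35507; Fe = 0.35507, O = 0.35507.
Al2O3 (M=101.961): mol = 0.21861; Al = 0.43722, O = 0.65583.
SiO2 (M=60.083): mol = 0.66391; Si = 0.66391, O = 1.32782.
ΣO = 2.64216; factor = 12/ΣO = 4.54174.
Al apfu = 0.43722 × 4.54174 = 1.986.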